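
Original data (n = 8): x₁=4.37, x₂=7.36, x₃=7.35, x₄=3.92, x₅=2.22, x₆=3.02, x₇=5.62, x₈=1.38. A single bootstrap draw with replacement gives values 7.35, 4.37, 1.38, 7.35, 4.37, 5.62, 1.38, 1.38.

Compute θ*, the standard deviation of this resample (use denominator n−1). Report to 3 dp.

θ* = 2.557

Mean = 4.1500; sum of squared deviations = 45.7564
s² = 45.7564 / 7 = 6.5366
s = √6.5366 = 2.557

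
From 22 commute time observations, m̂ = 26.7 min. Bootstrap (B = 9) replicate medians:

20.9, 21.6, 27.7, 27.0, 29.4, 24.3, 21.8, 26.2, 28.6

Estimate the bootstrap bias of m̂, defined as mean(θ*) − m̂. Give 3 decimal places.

bias = −1.422

mean(θ*) = (20.9 + 21.6 + 27.7 + 27.0 + 29.4 + 24.3 + 21.8 + 26.2 + 28.6) / 9 = 25.2778
bias = 25.2778 − 26.7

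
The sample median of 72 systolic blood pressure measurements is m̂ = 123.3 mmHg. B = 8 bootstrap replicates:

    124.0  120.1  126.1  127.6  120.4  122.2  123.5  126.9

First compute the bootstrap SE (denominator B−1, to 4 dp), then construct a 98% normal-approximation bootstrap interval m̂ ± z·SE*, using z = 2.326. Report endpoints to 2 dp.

(116.65, 129.95)

Mean of replicates = 123.8500; sum of squared deviations = 57.2600; SE* = √(57.2600/7) = 2.8601
Margin = 2.326 × 2.8601 = 6.653
Interval: 123.3 ± 6.653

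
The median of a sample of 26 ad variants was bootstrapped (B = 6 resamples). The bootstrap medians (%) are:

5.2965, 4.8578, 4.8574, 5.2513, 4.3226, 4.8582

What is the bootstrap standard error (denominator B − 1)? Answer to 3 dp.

Bootstrap SE is the standard deviation of the 6 replicate medians.
Mean of replicates: (5.2965 + 4.8578 + 4.8574 + 5.2513 + 4.3226 + 4.8582) / 6 = 29.44380 / 6 = 4.90730
Sum of squared deviations: (+0.38920)² + (−0.04950)² + (−0.04990)² + (+0.34400)² + (−0.58470)² + (−0.04910)² = 0.61904
Variance = 0.61904 / 5 = 0.12381
SE* = √0.12381

SE* = 0.352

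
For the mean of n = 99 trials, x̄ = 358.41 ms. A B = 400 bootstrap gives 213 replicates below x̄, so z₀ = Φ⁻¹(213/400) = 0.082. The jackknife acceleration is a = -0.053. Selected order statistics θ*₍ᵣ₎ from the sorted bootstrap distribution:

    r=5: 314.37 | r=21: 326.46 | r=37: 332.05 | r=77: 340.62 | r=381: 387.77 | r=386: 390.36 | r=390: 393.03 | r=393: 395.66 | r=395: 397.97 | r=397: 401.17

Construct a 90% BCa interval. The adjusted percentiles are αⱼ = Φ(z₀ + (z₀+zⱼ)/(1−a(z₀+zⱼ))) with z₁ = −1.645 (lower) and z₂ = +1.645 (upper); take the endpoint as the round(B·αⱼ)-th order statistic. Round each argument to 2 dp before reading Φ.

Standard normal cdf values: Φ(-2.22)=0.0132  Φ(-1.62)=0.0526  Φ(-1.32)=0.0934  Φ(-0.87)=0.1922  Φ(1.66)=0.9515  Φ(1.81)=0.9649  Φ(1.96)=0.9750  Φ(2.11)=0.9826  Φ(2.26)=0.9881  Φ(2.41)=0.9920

(326.46, 387.77)

Lower: z₀ + z₁ = 0.082 + (-1.645) = -1.563; 1 − a(z₀+z₁) = 1 − (-0.053)(-1.563) = 0.9172; argument = 0.082 + (-1.563)/0.9172 = -1.6222 → -1.62.
α₁ = Φ(-1.62) = 0.0526; rank = round(400 × 0.0526) = 21; θ*₍21₎ = 326.46.
Upper: z₀ + z₂ = 1.727; 1 − a(z₀+z₂) = 1.0915; argument = 1.6642 → 1.66; α₂ = 0.9515; rank = 381; θ*₍381₎ = 387.77.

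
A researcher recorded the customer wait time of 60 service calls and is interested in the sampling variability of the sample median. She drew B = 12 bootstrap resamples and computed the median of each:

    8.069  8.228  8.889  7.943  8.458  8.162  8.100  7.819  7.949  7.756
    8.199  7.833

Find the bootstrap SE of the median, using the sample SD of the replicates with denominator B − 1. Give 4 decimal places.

Bootstrap SE is the standard deviation of the 12 replicate medians.
Mean of replicates: (8.069 + 8.228 + 8.889 + 7.943 + 8.458 + 8.162 + 8.100 + 7.819 + 7.949 + 7.756 + 8.199 + 7.833) / 12 = 97.40500 / 12 = 8.11708
Sum of squared deviations: (−0.04808)² + (+0.11092)² + (+0.77192)² + (−0.17408)² + (+0.34092)² + (+0.04492)² + (−0.01708)² + (−0.29808)² + (−0.16808)² + (−0.36108)² + (+0.08192)² + (−0.28408)² = 1.09421
Variance = 1.09421 / 11 = 0.09947
SE* = √0.09947

SE* = 0.3154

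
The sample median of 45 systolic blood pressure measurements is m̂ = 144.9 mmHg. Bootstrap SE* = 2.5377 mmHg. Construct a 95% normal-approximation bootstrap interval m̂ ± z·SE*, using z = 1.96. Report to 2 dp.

(139.93, 149.87)

Margin = 1.96 × 2.5377 = 4.974
Interval: 144.9 ± 4.974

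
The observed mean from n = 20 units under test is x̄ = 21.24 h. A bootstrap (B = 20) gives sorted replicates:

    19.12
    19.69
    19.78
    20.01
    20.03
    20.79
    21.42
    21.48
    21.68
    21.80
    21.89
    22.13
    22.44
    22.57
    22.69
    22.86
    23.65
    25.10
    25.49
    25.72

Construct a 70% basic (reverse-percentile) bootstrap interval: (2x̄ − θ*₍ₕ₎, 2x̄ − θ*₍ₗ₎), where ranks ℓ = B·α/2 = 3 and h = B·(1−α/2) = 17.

(18.83, 22.70)

Percentile endpoints at ranks 3 and 17: θ*₍3₎ = 19.78, θ*₍17₎ = 23.65.
Basic interval reflects these around x̄:
  lower = 2 × 21.24 − 23.65 = 18.83
  upper = 2 × 21.24 − 19.78 = 22.70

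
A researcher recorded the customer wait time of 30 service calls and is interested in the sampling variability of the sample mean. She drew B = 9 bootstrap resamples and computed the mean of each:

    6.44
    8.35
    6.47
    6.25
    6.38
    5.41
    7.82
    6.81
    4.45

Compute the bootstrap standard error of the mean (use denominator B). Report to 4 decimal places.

Bootstrap SE is the standard deviation of the 9 replicate means.
Mean of replicates: (6.44 + 8.35 + 6.47 + 6.25 + 6.38 + 5.41 + 7.82 + 6.81 + 4.45) / 9 = 58.38000 / 9 = 6.48667
Sum of squared deviations: (−0.04667)² + (+1.86333)² + (−0.01667)² + (−0.23667)² + (−0.10667)² + (−1.07667)² + (+1.33333)² + (+0.32333)² + (−2.03667)² = 10.73140
Variance = 10.73140 / 9 = 1.19238
SE* = √1.19238

SE* = 1.0920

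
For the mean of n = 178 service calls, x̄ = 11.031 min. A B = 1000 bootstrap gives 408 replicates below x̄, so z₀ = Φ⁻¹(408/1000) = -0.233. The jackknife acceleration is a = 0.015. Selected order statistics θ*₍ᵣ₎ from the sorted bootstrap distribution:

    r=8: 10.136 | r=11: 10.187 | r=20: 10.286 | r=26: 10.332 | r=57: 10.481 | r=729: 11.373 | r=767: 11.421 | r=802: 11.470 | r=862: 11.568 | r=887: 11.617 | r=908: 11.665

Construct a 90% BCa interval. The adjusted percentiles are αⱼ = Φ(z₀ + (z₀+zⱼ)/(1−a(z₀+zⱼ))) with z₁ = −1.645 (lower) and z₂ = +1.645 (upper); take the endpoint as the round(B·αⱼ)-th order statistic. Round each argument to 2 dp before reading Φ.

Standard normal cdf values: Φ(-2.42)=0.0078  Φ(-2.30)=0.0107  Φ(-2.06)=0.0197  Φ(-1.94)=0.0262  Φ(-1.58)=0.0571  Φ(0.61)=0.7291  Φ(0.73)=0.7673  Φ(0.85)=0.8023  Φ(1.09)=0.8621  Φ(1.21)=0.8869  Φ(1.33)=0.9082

(10.286, 11.617)

Lower: z₀ + z₁ = -0.233 + (-1.645) = -1.878; 1 − a(z₀+z₁) = 1 − (0.015)(-1.878) = 1.0282; argument = -0.233 + (-1.878)/1.0282 = -2.0595 → -2.06.
α₁ = Φ(-2.06) = 0.0197; rank = round(1000 × 0.0197) = 20; θ*₍20₎ = 10.286.
Upper: z₀ + z₂ = 1.412; 1 − a(z₀+z₂) = 0.9788; argument = 1.2096 → 1.21; α₂ = 0.8869; rank = 887; θ*₍887₎ = 11.617.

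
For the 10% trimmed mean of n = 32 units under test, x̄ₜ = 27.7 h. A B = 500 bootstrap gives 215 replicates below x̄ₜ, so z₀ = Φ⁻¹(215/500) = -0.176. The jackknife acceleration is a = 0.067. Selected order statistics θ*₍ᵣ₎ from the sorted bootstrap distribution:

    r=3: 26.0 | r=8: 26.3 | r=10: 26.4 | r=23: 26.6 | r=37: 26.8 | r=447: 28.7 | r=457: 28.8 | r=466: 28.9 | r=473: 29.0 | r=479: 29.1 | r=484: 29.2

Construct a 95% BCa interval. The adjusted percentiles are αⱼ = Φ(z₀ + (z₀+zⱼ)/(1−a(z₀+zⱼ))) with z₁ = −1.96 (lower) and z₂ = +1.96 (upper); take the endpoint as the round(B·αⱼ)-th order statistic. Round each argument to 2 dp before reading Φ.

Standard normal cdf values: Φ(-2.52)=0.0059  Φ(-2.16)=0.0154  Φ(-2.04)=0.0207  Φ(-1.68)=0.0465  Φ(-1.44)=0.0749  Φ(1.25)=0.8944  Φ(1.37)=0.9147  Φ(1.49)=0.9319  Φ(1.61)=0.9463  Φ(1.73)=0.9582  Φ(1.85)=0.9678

(26.4, 29.2)

Lower: z₀ + z₁ = -0.176 + (-1.960) = -2.136; 1 − a(z₀+z₁) = 1 − (0.067)(-2.136) = 1.1431; argument = -0.176 + (-2.136)/1.1431 = -2.0446 → -2.04.
α₁ = Φ(-2.04) = 0.0207; rank = round(500 × 0.0207) = 10; θ*₍10₎ = 26.4.
Upper: z₀ + z₂ = 1.784; 1 − a(z₀+z₂) = 0.8805; argument = 1.8502 → 1.85; α₂ = 0.9678; rank = 484; θ*₍484₎ = 29.2.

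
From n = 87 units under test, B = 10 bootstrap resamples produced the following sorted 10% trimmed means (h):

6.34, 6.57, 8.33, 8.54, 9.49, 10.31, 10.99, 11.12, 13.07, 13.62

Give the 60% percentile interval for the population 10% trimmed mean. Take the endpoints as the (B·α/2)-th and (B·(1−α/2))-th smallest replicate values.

α = 0.40; lower rank = 10 × 0.200 = 2; upper rank = 10 × 0.800 = 8.
The 2nd smallest replicate is 6.57; the 8th is 11.12.

(6.57, 11.12)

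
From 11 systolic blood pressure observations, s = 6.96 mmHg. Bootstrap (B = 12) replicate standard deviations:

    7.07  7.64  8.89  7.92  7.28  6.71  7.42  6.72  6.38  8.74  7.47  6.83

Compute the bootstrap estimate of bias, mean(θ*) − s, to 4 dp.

bias = +0.4625

mean(θ*) = (7.07 + 7.64 + 8.89 + 7.92 + 7.28 + 6.71 + 7.42 + 6.72 + 6.38 + 8.74 + 7.47 + 6.83) / 12 = 7.42250
bias = 7.42250 − 6.96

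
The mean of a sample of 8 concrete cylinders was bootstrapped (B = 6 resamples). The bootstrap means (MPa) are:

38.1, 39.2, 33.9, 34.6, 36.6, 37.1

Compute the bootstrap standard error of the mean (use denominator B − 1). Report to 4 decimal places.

SE* = 2.0272

Bootstrap SE is the standard deviation of the 6 replicate means.
Mean of replicates: (38.1 + 39.2 + 33.9 + 34.6 + 36.6 + 37.1) / 6 = 219.50000 / 6 = 36.58333
Sum of squared deviations: (+1.51667)² + (+2.61667)² + (−2.68333)² + (−1.98333)² + (+0.01667)² + (+0.51667)² = 20.54833
Variance = 20.54833 / 5 = 4.10967
SE* = √4.10967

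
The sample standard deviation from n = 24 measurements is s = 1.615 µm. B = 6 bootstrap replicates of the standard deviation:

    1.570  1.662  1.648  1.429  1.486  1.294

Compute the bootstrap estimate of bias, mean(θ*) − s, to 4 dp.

mean(θ*) = (1.570 + 1.662 + 1.648 + 1.429 + 1.486 + 1.294) / 6 = 1.51483
bias = 1.51483 − 1.615

bias = −0.1002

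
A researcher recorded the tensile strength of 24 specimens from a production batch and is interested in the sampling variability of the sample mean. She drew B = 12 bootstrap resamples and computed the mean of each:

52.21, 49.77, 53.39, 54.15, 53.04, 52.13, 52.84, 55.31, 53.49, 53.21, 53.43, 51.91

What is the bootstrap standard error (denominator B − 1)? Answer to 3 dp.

Bootstrap SE is the standard deviation of the 12 replicate means.
Mean of replicates: (52.21 + 49.77 + 53.39 + 54.15 + 53.04 + 52.13 + 52.84 + 55.31 + 53.49 + 53.21 + 53.43 + 51.91) / 12 = 634.8800 / 12 = 52.9067
Sum of squared deviations: (−0.6967)² + (−3.1367)² + (+0.4833)² + (+1.2433)² + (+0.1333)² + (−0.7767)² + (−0.0667)² + (+2.4033)² + (+0.5833)² + (+0.3033)² + (+0.5233)² + (−0.9967)² = 20.2045
Variance = 20.2045 / 11 = 1.8368
SE* = √1.8368

SE* = 1.355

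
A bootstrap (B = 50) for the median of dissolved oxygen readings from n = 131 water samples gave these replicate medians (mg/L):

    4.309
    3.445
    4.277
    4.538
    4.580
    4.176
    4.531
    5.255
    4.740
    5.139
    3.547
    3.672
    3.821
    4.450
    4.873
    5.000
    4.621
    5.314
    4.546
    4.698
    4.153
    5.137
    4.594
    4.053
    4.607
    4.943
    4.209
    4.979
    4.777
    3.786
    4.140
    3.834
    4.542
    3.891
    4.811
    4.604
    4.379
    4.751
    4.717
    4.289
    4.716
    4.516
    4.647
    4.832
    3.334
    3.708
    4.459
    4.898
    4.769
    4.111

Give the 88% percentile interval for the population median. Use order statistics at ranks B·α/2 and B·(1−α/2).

Sorted replicates: 3.334, 3.445, 3.547, 3.672, 3.708, 3.786, 3.821, 3.834, 3.891, 4.053, 4.111, 4.140, 4.153, 4.176, 4.209, 4.277, 4.289, 4.309, 4.379, 4.450, 4.459, 4.516, 4.531, 4.538, 4.542, 4.546, 4.580, 4.594, 4.604, 4.607, 4.621, 4.647, 4.698, 4.716, 4.717, 4.740, 4.751, 4.769, 4.777, 4.811, 4.832, 4.873, 4.898, 4.943, 4.979, 5.000, 5.137, 5.139, 5.255, 5.314
α = 0.12; lower rank = 50 × 0.060 = 3; upper rank = 50 × 0.940 = 47.
The 3rd smallest replicate is 3.547; the 47th is 5.137.

(3.547, 5.137)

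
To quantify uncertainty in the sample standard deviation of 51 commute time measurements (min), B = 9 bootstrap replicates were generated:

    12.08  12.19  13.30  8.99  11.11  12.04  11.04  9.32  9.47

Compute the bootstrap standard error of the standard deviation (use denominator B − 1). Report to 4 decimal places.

SE* = 1.5058

Bootstrap SE is the standard deviation of the 9 replicate standard deviations.
Mean of replicates: (12.08 + 12.19 + 13.30 + 8.99 + 11.11 + 12.04 + 11.04 + 9.32 + 9.47) / 9 = 99.54000 / 9 = 11.06000
Sum of squared deviations: (+1.02000)² + (+1.13000)² + (+2.24000)² + (−2.07000)² + (+0.05000)² + (+0.98000)² + (−0.02000)² + (−1.74000)² + (−1.59000)² = 18.13880
Variance = 18.13880 / 8 = 2.26735
SE* = √2.26735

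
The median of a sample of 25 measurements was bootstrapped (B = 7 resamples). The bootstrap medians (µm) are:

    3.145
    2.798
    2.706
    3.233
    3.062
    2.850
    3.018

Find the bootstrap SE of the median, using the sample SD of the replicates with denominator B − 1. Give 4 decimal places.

Bootstrap SE is the standard deviation of the 7 replicate medians.
Mean of replicates: (3.145 + 2.798 + 2.706 + 3.233 + 3.062 + 2.850 + 3.018) / 7 = 20.81200 / 7 = 2.97314
Sum of squared deviations: (+0.17186)² + (−0.17514)² + (−0.26714)² + (+0.25986)² + (+0.08886)² + (−0.12314)² + (+0.04486)² = 0.22417
Variance = 0.22417 / 6 = 0.03736
SE* = √0.03736

SE* = 0.1933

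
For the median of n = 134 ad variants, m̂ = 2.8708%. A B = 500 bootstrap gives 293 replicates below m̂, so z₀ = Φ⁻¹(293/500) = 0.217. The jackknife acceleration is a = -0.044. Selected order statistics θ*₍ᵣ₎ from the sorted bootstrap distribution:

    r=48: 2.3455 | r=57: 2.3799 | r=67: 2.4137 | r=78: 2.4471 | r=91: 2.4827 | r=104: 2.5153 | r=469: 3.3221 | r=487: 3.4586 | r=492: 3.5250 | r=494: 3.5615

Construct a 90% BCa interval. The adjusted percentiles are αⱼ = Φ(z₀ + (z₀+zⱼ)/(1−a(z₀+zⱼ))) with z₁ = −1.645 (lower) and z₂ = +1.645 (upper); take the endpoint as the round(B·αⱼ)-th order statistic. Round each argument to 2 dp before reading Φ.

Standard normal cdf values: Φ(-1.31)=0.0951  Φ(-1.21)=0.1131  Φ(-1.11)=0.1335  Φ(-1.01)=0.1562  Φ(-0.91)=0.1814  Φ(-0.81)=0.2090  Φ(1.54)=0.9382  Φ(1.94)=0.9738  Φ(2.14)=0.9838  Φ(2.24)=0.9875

Lower: z₀ + z₁ = 0.217 + (-1.645) = -1.428; 1 − a(z₀+z₁) = 1 − (-0.044)(-1.428) = 0.9372; argument = 0.217 + (-1.428)/0.9372 = -1.3067 → -1.31.
α₁ = Φ(-1.31) = 0.0951; rank = round(500 × 0.0951) = 48; θ*₍48₎ = 2.3455.
Upper: z₀ + z₂ = 1.862; 1 − a(z₀+z₂) = 1.0819; argument = 1.9380 → 1.94; α₂ = 0.9738; rank = 487; θ*₍487₎ = 3.4586.

(2.3455, 3.4586)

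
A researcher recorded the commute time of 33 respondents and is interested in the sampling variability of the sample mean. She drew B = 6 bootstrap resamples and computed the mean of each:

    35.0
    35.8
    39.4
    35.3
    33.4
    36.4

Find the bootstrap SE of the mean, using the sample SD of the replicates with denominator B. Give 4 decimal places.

Bootstrap SE is the standard deviation of the 6 replicate means.
Mean of replicates: (35.0 + 35.8 + 39.4 + 35.3 + 33.4 + 36.4) / 6 = 215.30000 / 6 = 35.88333
Sum of squared deviations: (−0.88333)² + (−0.08333)² + (+3.51667)² + (−0.58333)² + (−2.48333)² + (+0.51667)² = 19.92833
Variance = 19.92833 / 6 = 3.32139
SE* = √3.32139

SE* = 1.8225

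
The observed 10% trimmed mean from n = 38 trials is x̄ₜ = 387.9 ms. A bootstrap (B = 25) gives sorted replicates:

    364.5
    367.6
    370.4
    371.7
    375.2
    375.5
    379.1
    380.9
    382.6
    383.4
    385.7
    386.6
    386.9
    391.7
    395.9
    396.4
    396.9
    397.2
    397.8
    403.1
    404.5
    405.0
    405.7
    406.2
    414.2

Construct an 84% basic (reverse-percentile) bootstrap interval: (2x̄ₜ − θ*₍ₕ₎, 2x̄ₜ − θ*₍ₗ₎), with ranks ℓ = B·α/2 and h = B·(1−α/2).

Percentile endpoints at ranks 2 and 23: θ*₍2₎ = 367.6, θ*₍23₎ = 405.7.
Basic interval reflects these around x̄ₜ:
  lower = 2 × 387.9 − 405.7 = 370.1
  upper = 2 × 387.9 − 367.6 = 408.2

(370.1, 408.2)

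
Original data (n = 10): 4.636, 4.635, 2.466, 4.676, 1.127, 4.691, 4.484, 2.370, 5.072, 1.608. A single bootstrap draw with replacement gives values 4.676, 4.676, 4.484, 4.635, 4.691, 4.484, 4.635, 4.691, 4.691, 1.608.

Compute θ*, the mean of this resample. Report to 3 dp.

Mean = (4.676 + 4.676 + 4.484 + 4.635 + 4.691 + 4.484 + 4.635 + 4.691 + 4.691 + 1.608) / 10 = 43.2710 / 10 = 4.327

θ* = 4.327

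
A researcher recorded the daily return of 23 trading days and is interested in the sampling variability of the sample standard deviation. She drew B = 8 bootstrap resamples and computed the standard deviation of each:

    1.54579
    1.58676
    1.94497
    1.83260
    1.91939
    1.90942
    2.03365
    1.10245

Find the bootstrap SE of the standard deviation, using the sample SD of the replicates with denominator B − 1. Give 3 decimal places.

Bootstrap SE is the standard deviation of the 8 replicate standard deviations.
Mean of replicates: (1.54579 + 1.58676 + 1.94497 + 1.83260 + 1.91939 + 1.90942 + 2.03365 + 1.10245) / 8 = 13.875030 / 8 = 1.734379
Sum of squared deviations: (−0.188589)² + (−0.147619)² + (+0.210591)² + (+0.098221)² + (+0.185011)² + (+0.175041)² + (+0.299271)² + (−0.631929)² = 0.665119
Variance = 0.665119 / 7 = 0.095017
SE* = √0.095017

SE* = 0.308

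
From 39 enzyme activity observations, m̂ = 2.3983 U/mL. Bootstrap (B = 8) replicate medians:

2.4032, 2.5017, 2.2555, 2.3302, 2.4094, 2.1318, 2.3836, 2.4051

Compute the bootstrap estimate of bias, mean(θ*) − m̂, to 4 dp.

mean(θ*) = (2.4032 + 2.5017 + 2.2555 + 2.3302 + 2.4094 + 2.1318 + 2.3836 + 2.4051) / 8 = 2.35256
bias = 2.35256 − 2.3983

bias = −0.0457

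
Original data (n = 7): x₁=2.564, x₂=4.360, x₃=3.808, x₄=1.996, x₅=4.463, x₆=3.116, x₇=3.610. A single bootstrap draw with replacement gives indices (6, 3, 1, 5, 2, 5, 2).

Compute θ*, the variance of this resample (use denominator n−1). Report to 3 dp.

Resample values: 3.116, 3.808, 2.564, 4.463, 4.360, 4.463, 4.360.
Mean = 3.8763; sum of squared deviations = 3.4612
s² = 3.4612 / 6 = 0.5769

θ* = 0.577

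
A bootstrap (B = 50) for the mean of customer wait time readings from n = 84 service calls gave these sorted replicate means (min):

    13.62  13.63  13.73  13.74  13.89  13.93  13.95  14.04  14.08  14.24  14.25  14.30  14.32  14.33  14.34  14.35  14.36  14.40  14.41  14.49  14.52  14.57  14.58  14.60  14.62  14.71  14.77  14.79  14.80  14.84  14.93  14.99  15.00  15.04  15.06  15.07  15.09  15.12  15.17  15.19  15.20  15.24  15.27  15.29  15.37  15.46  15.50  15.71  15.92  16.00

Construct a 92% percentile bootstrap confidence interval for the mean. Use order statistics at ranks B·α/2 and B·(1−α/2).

α = 0.08; lower rank = 50 × 0.040 = 2; upper rank = 50 × 0.960 = 48.
The 2nd smallest replicate is 13.63; the 48th is 15.71.

(13.63, 15.71)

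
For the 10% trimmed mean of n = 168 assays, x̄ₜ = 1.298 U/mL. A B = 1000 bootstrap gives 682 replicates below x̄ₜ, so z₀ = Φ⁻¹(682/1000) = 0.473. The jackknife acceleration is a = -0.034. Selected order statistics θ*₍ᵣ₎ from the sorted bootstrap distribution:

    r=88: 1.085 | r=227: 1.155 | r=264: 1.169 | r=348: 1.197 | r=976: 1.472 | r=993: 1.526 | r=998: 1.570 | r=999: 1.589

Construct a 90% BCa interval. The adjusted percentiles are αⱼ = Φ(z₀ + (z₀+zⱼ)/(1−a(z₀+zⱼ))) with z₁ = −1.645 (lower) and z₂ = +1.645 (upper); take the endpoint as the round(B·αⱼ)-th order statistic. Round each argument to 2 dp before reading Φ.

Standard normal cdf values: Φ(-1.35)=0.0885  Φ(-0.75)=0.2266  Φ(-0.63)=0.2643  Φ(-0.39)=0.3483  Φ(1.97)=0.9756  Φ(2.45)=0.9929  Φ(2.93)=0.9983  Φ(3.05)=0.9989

(1.155, 1.526)

Lower: z₀ + z₁ = 0.473 + (-1.645) = -1.172; 1 − a(z₀+z₁) = 1 − (-0.034)(-1.172) = 0.9602; argument = 0.473 + (-1.172)/0.9602 = -0.7476 → -0.75.
α₁ = Φ(-0.75) = 0.2266; rank = round(1000 × 0.2266) = 227; θ*₍227₎ = 1.155.
Upper: z₀ + z₂ = 2.118; 1 − a(z₀+z₂) = 1.0720; argument = 2.4487 → 2.45; α₂ = 0.9929; rank = 993; θ*₍993₎ = 1.526.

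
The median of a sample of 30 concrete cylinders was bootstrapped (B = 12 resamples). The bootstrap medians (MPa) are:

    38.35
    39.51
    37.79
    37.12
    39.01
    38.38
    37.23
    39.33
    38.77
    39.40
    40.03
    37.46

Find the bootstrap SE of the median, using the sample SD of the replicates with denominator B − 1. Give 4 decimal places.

SE* = 0.9686

Bootstrap SE is the standard deviation of the 12 replicate medians.
Mean of replicates: (38.35 + 39.51 + 37.79 + 37.12 + 39.01 + 38.38 + 37.23 + 39.33 + 38.77 + 39.40 + 40.03 + 37.46) / 12 = 462.38000 / 12 = 38.53167
Sum of squared deviations: (−0.18167)² + (+0.97833)² + (−0.74167)² + (−1.41167)² + (+0.47833)² + (−0.15167)² + (−1.30167)² + (+0.79833)² + (+0.23833)² + (+0.86833)² + (+1.49833)² + (−1.07167)² = 10.32077
Variance = 10.32077 / 11 = 0.93825
SE* = √0.93825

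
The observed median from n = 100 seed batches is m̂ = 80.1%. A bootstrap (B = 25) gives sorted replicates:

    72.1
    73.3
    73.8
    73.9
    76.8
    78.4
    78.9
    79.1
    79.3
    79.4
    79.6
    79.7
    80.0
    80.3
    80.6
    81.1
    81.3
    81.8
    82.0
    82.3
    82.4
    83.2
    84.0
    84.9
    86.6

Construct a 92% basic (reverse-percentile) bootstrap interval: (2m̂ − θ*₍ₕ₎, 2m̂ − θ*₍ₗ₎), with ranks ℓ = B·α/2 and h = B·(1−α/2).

Percentile endpoints at ranks 1 and 24: θ*₍1₎ = 72.1, θ*₍24₎ = 84.9.
Basic interval reflects these around m̂:
  lower = 2 × 80.1 − 84.9 = 75.3
  upper = 2 × 80.1 − 72.1 = 88.1

(75.3, 88.1)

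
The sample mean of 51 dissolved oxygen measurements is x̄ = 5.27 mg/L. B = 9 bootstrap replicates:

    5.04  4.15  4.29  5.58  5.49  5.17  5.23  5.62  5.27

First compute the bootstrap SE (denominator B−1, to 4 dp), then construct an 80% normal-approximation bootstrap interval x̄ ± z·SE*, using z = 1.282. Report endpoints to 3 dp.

(4.588, 5.952)

Mean of replicates = 5.0933; sum of squared deviations = 2.2654; SE* = √(2.2654/8) = 0.5321
Margin = 1.282 × 0.5321 = 0.6822
Interval: 5.27 ± 0.6822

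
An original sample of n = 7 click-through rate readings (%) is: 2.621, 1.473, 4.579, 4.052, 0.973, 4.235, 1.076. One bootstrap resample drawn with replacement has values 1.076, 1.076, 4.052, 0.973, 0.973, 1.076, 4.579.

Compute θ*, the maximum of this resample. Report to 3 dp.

Maximum = 4.579

θ* = 4.579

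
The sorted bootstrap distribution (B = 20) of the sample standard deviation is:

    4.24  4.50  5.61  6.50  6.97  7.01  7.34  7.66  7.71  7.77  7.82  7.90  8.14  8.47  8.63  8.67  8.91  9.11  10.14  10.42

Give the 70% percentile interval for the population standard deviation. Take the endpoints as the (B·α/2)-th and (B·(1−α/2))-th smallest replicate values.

(5.61, 8.91)

α = 0.30; lower rank = 20 × 0.150 = 3; upper rank = 20 × 0.850 = 17.
The 3rd smallest replicate is 5.61; the 17th is 8.91.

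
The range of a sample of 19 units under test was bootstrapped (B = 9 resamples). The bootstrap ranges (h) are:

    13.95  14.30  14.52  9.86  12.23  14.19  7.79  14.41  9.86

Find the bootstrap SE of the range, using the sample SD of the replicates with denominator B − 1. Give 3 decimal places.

Bootstrap SE is the standard deviation of the 9 replicate ranges.
Mean of replicates: (13.95 + 14.30 + 14.52 + 9.86 + 12.23 + 14.19 + 7.79 + 14.41 + 9.86) / 9 = 111.1100 / 9 = 12.3456
Sum of squared deviations: (+1.6044)² + (+1.9544)² + (+2.1744)² + (−2.4856)² + (−0.1156)² + (+1.8444)² + (−4.5556)² + (+2.0644)² + (−2.4856)² = 51.9086
Variance = 51.9086 / 8 = 6.4886
SE* = √6.4886

SE* = 2.547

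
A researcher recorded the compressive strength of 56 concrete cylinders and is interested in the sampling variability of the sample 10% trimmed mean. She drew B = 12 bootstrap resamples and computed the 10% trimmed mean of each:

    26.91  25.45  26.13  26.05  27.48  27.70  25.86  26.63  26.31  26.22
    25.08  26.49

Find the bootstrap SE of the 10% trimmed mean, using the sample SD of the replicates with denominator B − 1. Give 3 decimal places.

Bootstrap SE is the standard deviation of the 12 replicate 10% trimmed means.
Mean of replicates: (26.91 + 25.45 + 26.13 + 26.05 + 27.48 + 27.70 + 25.86 + 26.63 + 26.31 + 26.22 + 25.08 + 26.49) / 12 = 316.3100 / 12 = 26.3592
Sum of squared deviations: (+0.5508)² + (−0.9092)² + (−0.2292)² + (−0.3092)² + (+1.1208)² + (+1.3408)² + (−0.4992)² + (+0.2708)² + (−0.0492)² + (−0.1392)² + (−1.2792)² + (+0.1308)² = 6.3299
Variance = 6.3299 / 11 = 0.5754
SE* = √0.5754

SE* = 0.759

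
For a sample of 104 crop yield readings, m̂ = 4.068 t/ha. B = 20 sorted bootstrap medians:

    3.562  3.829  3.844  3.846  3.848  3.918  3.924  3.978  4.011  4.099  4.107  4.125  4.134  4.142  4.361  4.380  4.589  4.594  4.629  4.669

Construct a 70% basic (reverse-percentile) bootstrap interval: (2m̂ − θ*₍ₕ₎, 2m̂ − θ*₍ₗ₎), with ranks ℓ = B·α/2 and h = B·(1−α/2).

Percentile endpoints at ranks 3 and 17: θ*₍3₎ = 3.844, θ*₍17₎ = 4.589.
Basic interval reflects these around m̂:
  lower = 2 × 4.068 − 4.589 = 3.547
  upper = 2 × 4.068 − 3.844 = 4.292

(3.547, 4.292)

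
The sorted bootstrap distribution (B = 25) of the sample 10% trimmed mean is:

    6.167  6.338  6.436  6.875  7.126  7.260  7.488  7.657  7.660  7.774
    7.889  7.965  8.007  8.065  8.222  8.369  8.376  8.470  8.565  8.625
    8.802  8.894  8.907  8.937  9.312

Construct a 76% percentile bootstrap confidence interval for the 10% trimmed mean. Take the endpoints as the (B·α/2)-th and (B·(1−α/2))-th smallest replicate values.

(6.436, 8.894)

α = 0.24; lower rank = 25 × 0.120 = 3; upper rank = 25 × 0.880 = 22.
The 3rd smallest replicate is 6.436; the 22nd is 8.894.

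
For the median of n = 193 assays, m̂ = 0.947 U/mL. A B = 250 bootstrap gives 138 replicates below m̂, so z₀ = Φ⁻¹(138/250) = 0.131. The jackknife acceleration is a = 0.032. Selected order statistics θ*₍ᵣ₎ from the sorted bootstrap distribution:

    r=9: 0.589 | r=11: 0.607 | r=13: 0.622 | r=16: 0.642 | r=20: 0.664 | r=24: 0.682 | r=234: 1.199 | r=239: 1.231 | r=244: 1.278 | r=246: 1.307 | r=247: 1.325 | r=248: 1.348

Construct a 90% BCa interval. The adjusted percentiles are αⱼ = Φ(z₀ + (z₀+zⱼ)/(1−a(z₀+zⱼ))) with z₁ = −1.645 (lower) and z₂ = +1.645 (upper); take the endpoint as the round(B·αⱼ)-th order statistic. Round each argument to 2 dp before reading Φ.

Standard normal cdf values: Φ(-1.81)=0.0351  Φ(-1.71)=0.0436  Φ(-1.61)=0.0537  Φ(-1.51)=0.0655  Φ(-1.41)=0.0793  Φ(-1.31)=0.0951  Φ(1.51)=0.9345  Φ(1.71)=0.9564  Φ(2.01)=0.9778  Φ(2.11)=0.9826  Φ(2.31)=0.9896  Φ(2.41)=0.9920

Lower: z₀ + z₁ = 0.131 + (-1.645) = -1.514; 1 − a(z₀+z₁) = 1 − (0.032)(-1.514) = 1.0484; argument = 0.131 + (-1.514)/1.0484 = -1.3130 → -1.31.
α₁ = Φ(-1.31) = 0.0951; rank = round(250 × 0.0951) = 24; θ*₍24₎ = 0.682.
Upper: z₀ + z₂ = 1.776; 1 − a(z₀+z₂) = 0.9432; argument = 2.0140 → 2.01; α₂ = 0.9778; rank = 244; θ*₍244₎ = 1.278.

(0.682, 1.278)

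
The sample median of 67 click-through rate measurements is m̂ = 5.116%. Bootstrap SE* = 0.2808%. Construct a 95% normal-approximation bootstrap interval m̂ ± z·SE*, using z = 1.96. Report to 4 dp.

(4.5656, 5.6664)

Margin = 1.96 × 0.2808 = 0.55037
Interval: 5.116 ± 0.55037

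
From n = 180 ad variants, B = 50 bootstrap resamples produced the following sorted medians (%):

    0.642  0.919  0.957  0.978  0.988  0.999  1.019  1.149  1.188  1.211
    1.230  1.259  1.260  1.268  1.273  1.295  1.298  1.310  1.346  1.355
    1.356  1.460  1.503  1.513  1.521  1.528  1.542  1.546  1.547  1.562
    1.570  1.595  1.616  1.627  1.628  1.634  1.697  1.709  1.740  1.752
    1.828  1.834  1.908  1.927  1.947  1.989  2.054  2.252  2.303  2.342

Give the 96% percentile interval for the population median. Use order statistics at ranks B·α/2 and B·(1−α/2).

α = 0.04; lower rank = 50 × 0.020 = 1; upper rank = 50 × 0.980 = 49.
The 1st smallest replicate is 0.642; the 49th is 2.303.

(0.642, 2.303)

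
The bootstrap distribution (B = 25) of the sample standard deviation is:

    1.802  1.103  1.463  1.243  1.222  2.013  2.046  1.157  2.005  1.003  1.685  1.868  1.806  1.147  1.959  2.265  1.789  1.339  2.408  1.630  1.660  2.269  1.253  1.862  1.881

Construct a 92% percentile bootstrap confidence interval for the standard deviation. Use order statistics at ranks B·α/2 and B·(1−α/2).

(1.003, 2.269)

Sorted replicates: 1.003, 1.103, 1.147, 1.157, 1.222, 1.243, 1.253, 1.339, 1.463, 1.630, 1.660, 1.685, 1.789, 1.802, 1.806, 1.862, 1.868, 1.881, 1.959, 2.005, 2.013, 2.046, 2.265, 2.269, 2.408
α = 0.08; lower rank = 25 × 0.040 = 1; upper rank = 25 × 0.960 = 24.
The 1st smallest replicate is 1.003; the 24th is 2.269.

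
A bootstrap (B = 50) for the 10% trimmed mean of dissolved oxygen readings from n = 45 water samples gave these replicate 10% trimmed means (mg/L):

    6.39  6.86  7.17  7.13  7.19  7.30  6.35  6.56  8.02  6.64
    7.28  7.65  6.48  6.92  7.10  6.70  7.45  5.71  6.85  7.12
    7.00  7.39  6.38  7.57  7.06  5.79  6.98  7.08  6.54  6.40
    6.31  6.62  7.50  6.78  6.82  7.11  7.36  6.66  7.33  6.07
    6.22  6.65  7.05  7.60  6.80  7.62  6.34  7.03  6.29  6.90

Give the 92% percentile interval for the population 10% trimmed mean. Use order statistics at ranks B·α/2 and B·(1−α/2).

(5.79, 7.62)

Sorted replicates: 5.71, 5.79, 6.07, 6.22, 6.29, 6.31, 6.34, 6.35, 6.38, 6.39, 6.40, 6.48, 6.54, 6.56, 6.62, 6.64, 6.65, 6.66, 6.70, 6.78, 6.80, 6.82, 6.85, 6.86, 6.90, 6.92, 6.98, 7.00, 7.03, 7.05, 7.06, 7.08, 7.10, 7.11, 7.12, 7.13, 7.17, 7.19, 7.28, 7.30, 7.33, 7.36, 7.39, 7.45, 7.50, 7.57, 7.60, 7.62, 7.65, 8.02
α = 0.08; lower rank = 50 × 0.040 = 2; upper rank = 50 × 0.960 = 48.
The 2nd smallest replicate is 5.79; the 48th is 7.62.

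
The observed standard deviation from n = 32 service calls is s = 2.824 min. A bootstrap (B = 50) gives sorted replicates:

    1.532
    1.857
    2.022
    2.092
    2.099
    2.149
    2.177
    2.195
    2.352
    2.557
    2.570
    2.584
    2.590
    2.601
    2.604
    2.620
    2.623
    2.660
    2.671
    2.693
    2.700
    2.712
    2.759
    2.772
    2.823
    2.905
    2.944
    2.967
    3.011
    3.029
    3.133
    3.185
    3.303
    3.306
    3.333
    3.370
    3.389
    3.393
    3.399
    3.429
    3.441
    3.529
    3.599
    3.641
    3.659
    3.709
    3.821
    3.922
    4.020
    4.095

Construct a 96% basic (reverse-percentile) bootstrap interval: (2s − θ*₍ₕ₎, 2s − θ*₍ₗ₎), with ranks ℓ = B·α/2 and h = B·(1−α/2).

Percentile endpoints at ranks 1 and 49: θ*₍1₎ = 1.532, θ*₍49₎ = 4.020.
Basic interval reflects these around s:
  lower = 2 × 2.824 − 4.020 = 1.628
  upper = 2 × 2.824 − 1.532 = 4.116

(1.628, 4.116)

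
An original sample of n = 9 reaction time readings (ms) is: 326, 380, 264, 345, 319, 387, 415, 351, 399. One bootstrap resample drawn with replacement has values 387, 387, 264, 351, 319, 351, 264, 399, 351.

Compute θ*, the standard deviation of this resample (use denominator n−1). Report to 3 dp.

Mean = 341.4444; sum of squared deviations = 20236.2222
s² = 20236.2222 / 8 = 2529.5278
s = √2529.5278 = 50.294

θ* = 50.294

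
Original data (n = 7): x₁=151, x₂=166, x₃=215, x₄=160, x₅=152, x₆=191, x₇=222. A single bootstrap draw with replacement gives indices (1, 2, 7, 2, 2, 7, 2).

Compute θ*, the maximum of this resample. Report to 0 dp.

Resample values: 151, 166, 222, 166, 166, 222, 166.
Maximum = 222

θ* = 222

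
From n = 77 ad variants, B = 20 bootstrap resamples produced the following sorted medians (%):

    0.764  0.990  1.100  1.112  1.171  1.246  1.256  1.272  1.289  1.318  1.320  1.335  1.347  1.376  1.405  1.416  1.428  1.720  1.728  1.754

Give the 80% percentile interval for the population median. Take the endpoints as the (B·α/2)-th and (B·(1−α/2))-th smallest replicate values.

α = 0.20; lower rank = 20 × 0.100 = 2; upper rank = 20 × 0.900 = 18.
The 2nd smallest replicate is 0.990; the 18th is 1.720.

(0.990, 1.720)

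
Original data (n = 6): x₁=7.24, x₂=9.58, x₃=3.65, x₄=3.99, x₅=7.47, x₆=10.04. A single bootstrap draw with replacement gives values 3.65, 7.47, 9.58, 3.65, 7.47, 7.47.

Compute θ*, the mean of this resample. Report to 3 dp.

θ* = 6.548

Mean = (3.65 + 7.47 + 9.58 + 3.65 + 7.47 + 7.47) / 6 = 39.290 / 6 = 6.548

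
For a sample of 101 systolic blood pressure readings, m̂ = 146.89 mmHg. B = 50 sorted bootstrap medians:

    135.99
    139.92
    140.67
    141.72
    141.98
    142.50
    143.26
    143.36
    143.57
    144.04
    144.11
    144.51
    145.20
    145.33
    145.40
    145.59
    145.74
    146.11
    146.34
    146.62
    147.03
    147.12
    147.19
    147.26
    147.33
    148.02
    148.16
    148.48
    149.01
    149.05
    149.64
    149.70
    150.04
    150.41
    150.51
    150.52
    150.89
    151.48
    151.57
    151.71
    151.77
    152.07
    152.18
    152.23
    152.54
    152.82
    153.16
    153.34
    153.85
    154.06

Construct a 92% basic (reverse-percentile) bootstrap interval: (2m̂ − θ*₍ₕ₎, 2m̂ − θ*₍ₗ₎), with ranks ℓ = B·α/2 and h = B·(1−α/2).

Percentile endpoints at ranks 2 and 48: θ*₍2₎ = 139.92, θ*₍48₎ = 153.34.
Basic interval reflects these around m̂:
  lower = 2 × 146.89 − 153.34 = 140.44
  upper = 2 × 146.89 − 139.92 = 153.86

(140.44, 153.86)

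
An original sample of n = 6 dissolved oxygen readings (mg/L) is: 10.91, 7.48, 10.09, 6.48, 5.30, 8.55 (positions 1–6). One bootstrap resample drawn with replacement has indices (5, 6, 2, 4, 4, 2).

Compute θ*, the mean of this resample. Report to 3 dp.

Resample values: 5.30, 8.55, 7.48, 6.48, 6.48, 7.48.
Mean = (5.30 + 8.55 + 7.48 + 6.48 + 6.48 + 7.48) / 6 = 41.770 / 6 = 6.962

θ* = 6.962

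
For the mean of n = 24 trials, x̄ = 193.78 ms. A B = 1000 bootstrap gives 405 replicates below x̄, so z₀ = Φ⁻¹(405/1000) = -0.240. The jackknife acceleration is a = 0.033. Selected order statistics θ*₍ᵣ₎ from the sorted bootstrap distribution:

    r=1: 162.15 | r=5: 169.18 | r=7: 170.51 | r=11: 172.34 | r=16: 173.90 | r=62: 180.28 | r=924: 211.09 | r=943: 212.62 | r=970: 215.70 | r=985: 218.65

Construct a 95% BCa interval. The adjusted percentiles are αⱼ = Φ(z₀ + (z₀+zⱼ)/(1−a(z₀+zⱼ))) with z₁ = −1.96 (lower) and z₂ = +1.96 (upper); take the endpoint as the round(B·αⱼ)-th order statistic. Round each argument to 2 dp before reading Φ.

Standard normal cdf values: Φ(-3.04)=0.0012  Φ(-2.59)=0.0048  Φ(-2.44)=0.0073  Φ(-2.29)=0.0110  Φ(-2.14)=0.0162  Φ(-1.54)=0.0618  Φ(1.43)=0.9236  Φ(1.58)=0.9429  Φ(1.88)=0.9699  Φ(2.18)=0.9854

(172.34, 212.62)

Lower: z₀ + z₁ = -0.240 + (-1.960) = -2.200; 1 − a(z₀+z₁) = 1 − (0.033)(-2.200) = 1.0726; argument = -0.240 + (-2.200)/1.0726 = -2.2911 → -2.29.
α₁ = Φ(-2.29) = 0.0110; rank = round(1000 × 0.0110) = 11; θ*₍11₎ = 172.34.
Upper: z₀ + z₂ = 1.720; 1 − a(z₀+z₂) = 0.9432; argument = 1.5835 → 1.58; α₂ = 0.9429; rank = 943; θ*₍943₎ = 212.62.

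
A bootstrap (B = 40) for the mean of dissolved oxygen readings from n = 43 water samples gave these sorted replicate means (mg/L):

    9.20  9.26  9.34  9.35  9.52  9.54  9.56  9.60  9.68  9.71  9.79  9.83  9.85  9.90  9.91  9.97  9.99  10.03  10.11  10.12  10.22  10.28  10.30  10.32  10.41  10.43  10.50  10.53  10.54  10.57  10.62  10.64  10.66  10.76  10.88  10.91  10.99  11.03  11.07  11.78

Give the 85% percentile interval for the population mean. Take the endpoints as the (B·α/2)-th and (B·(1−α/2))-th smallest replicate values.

(9.34, 10.99)

α = 0.15; lower rank = 40 × 0.075 = 3; upper rank = 40 × 0.925 = 37.
The 3rd smallest replicate is 9.34; the 37th is 10.99.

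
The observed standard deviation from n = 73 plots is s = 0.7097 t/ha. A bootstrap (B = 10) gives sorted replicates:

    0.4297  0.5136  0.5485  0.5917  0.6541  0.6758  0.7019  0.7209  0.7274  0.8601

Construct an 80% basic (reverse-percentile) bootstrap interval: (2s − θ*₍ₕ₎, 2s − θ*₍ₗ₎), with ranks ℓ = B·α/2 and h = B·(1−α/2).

(0.6920, 0.9897)

Percentile endpoints at ranks 1 and 9: θ*₍1₎ = 0.4297, θ*₍9₎ = 0.7274.
Basic interval reflects these around s:
  lower = 2 × 0.7097 − 0.7274 = 0.6920
  upper = 2 × 0.7097 − 0.4297 = 0.9897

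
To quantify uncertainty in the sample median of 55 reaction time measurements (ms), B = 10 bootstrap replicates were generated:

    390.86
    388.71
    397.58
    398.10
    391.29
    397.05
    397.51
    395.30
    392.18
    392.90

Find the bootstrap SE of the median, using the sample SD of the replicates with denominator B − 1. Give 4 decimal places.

Bootstrap SE is the standard deviation of the 10 replicate medians.
Mean of replicates: (390.86 + 388.71 + 397.58 + 398.10 + 391.29 + 397.05 + 397.51 + 395.30 + 392.18 + 392.90) / 10 = 3941.48000 / 10 = 394.14800
Sum of squared deviations: (−3.28800)² + (−5.43800)² + (+3.43200)² + (+3.95200)² + (−2.85800)² + (+2.90200)² + (+3.36200)² + (+1.15200)² + (−1.96800)² + (−1.24800)² = 102.43016
Variance = 102.43016 / 9 = 11.38113
SE* = √11.38113

SE* = 3.3736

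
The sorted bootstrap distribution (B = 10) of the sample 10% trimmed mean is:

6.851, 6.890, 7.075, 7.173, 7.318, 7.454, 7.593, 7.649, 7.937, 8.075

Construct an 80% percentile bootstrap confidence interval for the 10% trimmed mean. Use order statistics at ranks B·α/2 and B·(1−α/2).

(6.851, 7.937)

α = 0.20; lower rank = 10 × 0.100 = 1; upper rank = 10 × 0.900 = 9.
The 1st smallest replicate is 6.851; the 9th is 7.937.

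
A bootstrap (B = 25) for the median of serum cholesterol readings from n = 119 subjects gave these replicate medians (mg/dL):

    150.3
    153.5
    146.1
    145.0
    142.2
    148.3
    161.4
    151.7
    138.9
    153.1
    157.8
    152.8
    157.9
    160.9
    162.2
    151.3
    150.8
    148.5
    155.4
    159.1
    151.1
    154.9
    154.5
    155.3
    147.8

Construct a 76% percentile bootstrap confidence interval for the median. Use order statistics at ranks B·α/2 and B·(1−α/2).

(145.0, 159.1)

Sorted replicates: 138.9, 142.2, 145.0, 146.1, 147.8, 148.3, 148.5, 150.3, 150.8, 151.1, 151.3, 151.7, 152.8, 153.1, 153.5, 154.5, 154.9, 155.3, 155.4, 157.8, 157.9, 159.1, 160.9, 161.4, 162.2
α = 0.24; lower rank = 25 × 0.120 = 3; upper rank = 25 × 0.880 = 22.
The 3rd smallest replicate is 145.0; the 22nd is 159.1.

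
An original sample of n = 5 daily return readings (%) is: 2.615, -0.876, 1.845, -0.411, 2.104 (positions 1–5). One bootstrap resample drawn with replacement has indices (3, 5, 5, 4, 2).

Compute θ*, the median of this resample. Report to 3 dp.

θ* = 1.845

Resample values: 1.845, 2.104, 2.104, -0.411, -0.876.
Sorted: -0.876, -0.411, 1.845, 2.104, 2.104
Median = middle value = 1.845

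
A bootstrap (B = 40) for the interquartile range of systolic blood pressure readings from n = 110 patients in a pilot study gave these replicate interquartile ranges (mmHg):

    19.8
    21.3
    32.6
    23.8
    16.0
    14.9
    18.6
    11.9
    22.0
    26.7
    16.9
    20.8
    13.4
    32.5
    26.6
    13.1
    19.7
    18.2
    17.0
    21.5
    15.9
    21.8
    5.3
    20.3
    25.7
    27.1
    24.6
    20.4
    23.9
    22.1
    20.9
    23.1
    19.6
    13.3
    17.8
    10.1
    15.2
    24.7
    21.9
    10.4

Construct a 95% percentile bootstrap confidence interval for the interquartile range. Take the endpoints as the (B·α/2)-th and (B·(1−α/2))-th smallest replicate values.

(5.3, 32.5)

Sorted replicates: 5.3, 10.1, 10.4, 11.9, 13.1, 13.3, 13.4, 14.9, 15.2, 15.9, 16.0, 16.9, 17.0, 17.8, 18.2, 18.6, 19.6, 19.7, 19.8, 20.3, 20.4, 20.8, 20.9, 21.3, 21.5, 21.8, 21.9, 22.0, 22.1, 23.1, 23.8, 23.9, 24.6, 24.7, 25.7, 26.6, 26.7, 27.1, 32.5, 32.6
α = 0.05; lower rank = 40 × 0.025 = 1; upper rank = 40 × 0.975 = 39.
The 1st smallest replicate is 5.3; the 39th is 32.5.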